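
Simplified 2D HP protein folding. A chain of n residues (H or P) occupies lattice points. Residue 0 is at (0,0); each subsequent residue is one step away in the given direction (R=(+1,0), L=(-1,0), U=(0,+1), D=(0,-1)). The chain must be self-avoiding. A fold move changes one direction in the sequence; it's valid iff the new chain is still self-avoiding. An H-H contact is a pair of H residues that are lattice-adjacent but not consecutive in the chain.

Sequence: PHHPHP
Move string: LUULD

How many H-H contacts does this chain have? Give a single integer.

Answer: 0

Derivation:
Positions: [(0, 0), (-1, 0), (-1, 1), (-1, 2), (-2, 2), (-2, 1)]
No H-H contacts found.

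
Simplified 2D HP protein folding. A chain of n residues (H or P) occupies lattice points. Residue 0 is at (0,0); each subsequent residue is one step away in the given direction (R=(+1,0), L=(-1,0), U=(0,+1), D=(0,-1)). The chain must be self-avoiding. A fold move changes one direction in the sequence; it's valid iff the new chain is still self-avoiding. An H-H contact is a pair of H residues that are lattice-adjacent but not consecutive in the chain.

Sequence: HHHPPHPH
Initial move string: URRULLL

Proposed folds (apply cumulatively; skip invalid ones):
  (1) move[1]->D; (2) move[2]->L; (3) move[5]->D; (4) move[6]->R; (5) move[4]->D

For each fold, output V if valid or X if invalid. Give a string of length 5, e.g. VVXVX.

Initial: URRULLL -> [(0, 0), (0, 1), (1, 1), (2, 1), (2, 2), (1, 2), (0, 2), (-1, 2)]
Fold 1: move[1]->D => UDRULLL INVALID (collision), skipped
Fold 2: move[2]->L => URLULLL INVALID (collision), skipped
Fold 3: move[5]->D => URRULDL INVALID (collision), skipped
Fold 4: move[6]->R => URRULLR INVALID (collision), skipped
Fold 5: move[4]->D => URRUDLL INVALID (collision), skipped

Answer: XXXXX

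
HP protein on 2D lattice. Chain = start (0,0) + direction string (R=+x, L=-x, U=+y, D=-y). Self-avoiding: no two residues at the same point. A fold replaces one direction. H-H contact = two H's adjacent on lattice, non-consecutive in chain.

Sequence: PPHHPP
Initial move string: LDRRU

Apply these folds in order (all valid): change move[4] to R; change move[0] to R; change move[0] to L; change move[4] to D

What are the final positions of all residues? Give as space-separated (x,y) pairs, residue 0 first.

Initial moves: LDRRU
Fold: move[4]->R => LDRRR (positions: [(0, 0), (-1, 0), (-1, -1), (0, -1), (1, -1), (2, -1)])
Fold: move[0]->R => RDRRR (positions: [(0, 0), (1, 0), (1, -1), (2, -1), (3, -1), (4, -1)])
Fold: move[0]->L => LDRRR (positions: [(0, 0), (-1, 0), (-1, -1), (0, -1), (1, -1), (2, -1)])
Fold: move[4]->D => LDRRD (positions: [(0, 0), (-1, 0), (-1, -1), (0, -1), (1, -1), (1, -2)])

Answer: (0,0) (-1,0) (-1,-1) (0,-1) (1,-1) (1,-2)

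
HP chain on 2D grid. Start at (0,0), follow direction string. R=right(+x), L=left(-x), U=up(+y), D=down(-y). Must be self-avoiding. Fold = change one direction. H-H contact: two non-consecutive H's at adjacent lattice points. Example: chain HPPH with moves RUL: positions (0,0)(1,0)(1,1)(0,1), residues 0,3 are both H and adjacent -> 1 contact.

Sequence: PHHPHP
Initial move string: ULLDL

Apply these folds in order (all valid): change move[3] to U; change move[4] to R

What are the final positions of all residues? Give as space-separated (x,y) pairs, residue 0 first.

Initial moves: ULLDL
Fold: move[3]->U => ULLUL (positions: [(0, 0), (0, 1), (-1, 1), (-2, 1), (-2, 2), (-3, 2)])
Fold: move[4]->R => ULLUR (positions: [(0, 0), (0, 1), (-1, 1), (-2, 1), (-2, 2), (-1, 2)])

Answer: (0,0) (0,1) (-1,1) (-2,1) (-2,2) (-1,2)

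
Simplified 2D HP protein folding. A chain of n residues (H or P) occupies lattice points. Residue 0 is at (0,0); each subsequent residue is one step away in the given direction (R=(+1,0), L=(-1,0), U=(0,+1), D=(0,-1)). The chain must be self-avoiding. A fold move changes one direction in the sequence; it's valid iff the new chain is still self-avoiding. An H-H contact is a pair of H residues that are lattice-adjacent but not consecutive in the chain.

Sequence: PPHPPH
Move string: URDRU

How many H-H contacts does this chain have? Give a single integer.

Answer: 1

Derivation:
Positions: [(0, 0), (0, 1), (1, 1), (1, 0), (2, 0), (2, 1)]
H-H contact: residue 2 @(1,1) - residue 5 @(2, 1)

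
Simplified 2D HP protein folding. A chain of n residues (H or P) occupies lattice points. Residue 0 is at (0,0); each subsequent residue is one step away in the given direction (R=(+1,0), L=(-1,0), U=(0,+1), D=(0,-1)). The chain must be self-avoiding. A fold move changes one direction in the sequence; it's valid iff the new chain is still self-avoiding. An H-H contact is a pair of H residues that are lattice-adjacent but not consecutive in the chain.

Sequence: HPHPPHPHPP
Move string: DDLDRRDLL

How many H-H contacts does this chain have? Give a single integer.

Answer: 1

Derivation:
Positions: [(0, 0), (0, -1), (0, -2), (-1, -2), (-1, -3), (0, -3), (1, -3), (1, -4), (0, -4), (-1, -4)]
H-H contact: residue 2 @(0,-2) - residue 5 @(0, -3)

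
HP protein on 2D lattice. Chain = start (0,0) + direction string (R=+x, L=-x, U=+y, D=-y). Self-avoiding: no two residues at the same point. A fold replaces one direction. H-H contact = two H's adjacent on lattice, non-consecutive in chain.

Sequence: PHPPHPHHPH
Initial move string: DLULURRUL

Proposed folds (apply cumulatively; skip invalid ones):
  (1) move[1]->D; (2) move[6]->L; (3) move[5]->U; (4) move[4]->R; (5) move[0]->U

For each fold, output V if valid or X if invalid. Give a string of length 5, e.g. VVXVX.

Answer: XXVXV

Derivation:
Initial: DLULURRUL -> [(0, 0), (0, -1), (-1, -1), (-1, 0), (-2, 0), (-2, 1), (-1, 1), (0, 1), (0, 2), (-1, 2)]
Fold 1: move[1]->D => DDULURRUL INVALID (collision), skipped
Fold 2: move[6]->L => DLULURLUL INVALID (collision), skipped
Fold 3: move[5]->U => DLULUURUL VALID
Fold 4: move[4]->R => DLULRURUL INVALID (collision), skipped
Fold 5: move[0]->U => ULULUURUL VALID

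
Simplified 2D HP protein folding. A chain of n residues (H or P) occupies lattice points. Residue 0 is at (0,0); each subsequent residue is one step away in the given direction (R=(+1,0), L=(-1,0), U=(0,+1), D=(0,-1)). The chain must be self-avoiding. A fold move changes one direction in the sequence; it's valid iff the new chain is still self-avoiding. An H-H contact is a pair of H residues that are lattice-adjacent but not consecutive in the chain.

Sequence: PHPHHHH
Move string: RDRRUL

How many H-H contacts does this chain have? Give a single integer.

Answer: 2

Derivation:
Positions: [(0, 0), (1, 0), (1, -1), (2, -1), (3, -1), (3, 0), (2, 0)]
H-H contact: residue 1 @(1,0) - residue 6 @(2, 0)
H-H contact: residue 3 @(2,-1) - residue 6 @(2, 0)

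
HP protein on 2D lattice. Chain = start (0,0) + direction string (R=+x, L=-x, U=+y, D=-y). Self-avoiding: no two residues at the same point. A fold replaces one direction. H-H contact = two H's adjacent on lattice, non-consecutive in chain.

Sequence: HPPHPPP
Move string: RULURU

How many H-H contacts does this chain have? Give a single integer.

Answer: 1

Derivation:
Positions: [(0, 0), (1, 0), (1, 1), (0, 1), (0, 2), (1, 2), (1, 3)]
H-H contact: residue 0 @(0,0) - residue 3 @(0, 1)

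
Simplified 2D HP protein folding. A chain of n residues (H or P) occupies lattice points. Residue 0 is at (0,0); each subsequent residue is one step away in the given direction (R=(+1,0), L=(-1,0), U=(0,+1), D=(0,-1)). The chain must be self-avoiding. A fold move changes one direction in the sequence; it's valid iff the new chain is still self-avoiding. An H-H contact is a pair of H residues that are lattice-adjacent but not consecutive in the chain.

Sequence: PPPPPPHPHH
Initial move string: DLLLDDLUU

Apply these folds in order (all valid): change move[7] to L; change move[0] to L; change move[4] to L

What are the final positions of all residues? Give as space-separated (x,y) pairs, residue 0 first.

Answer: (0,0) (-1,0) (-2,0) (-3,0) (-4,0) (-5,0) (-5,-1) (-6,-1) (-7,-1) (-7,0)

Derivation:
Initial moves: DLLLDDLUU
Fold: move[7]->L => DLLLDDLLU (positions: [(0, 0), (0, -1), (-1, -1), (-2, -1), (-3, -1), (-3, -2), (-3, -3), (-4, -3), (-5, -3), (-5, -2)])
Fold: move[0]->L => LLLLDDLLU (positions: [(0, 0), (-1, 0), (-2, 0), (-3, 0), (-4, 0), (-4, -1), (-4, -2), (-5, -2), (-6, -2), (-6, -1)])
Fold: move[4]->L => LLLLLDLLU (positions: [(0, 0), (-1, 0), (-2, 0), (-3, 0), (-4, 0), (-5, 0), (-5, -1), (-6, -1), (-7, -1), (-7, 0)])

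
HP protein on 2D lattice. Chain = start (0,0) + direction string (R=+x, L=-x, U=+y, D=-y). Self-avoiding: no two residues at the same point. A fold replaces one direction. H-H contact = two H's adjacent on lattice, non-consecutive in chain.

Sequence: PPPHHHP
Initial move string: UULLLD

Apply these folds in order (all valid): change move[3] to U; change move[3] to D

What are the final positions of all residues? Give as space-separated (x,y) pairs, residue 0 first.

Answer: (0,0) (0,1) (0,2) (-1,2) (-1,1) (-2,1) (-2,0)

Derivation:
Initial moves: UULLLD
Fold: move[3]->U => UULULD (positions: [(0, 0), (0, 1), (0, 2), (-1, 2), (-1, 3), (-2, 3), (-2, 2)])
Fold: move[3]->D => UULDLD (positions: [(0, 0), (0, 1), (0, 2), (-1, 2), (-1, 1), (-2, 1), (-2, 0)])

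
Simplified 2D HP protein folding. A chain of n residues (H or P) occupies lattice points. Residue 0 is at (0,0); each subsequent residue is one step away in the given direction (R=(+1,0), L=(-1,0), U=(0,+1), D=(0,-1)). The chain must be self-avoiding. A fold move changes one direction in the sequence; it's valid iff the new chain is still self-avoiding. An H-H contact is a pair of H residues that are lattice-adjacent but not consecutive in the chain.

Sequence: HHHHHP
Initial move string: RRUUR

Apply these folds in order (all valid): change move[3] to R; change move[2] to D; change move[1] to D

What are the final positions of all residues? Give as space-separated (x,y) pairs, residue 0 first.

Answer: (0,0) (1,0) (1,-1) (1,-2) (2,-2) (3,-2)

Derivation:
Initial moves: RRUUR
Fold: move[3]->R => RRURR (positions: [(0, 0), (1, 0), (2, 0), (2, 1), (3, 1), (4, 1)])
Fold: move[2]->D => RRDRR (positions: [(0, 0), (1, 0), (2, 0), (2, -1), (3, -1), (4, -1)])
Fold: move[1]->D => RDDRR (positions: [(0, 0), (1, 0), (1, -1), (1, -2), (2, -2), (3, -2)])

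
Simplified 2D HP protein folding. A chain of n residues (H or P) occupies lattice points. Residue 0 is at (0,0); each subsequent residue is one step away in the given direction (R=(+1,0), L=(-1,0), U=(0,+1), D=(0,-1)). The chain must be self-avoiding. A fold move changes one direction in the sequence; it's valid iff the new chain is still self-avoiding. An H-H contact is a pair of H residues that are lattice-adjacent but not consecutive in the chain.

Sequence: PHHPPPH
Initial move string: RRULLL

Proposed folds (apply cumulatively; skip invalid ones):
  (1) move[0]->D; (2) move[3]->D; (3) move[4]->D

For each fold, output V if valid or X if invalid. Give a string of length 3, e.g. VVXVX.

Initial: RRULLL -> [(0, 0), (1, 0), (2, 0), (2, 1), (1, 1), (0, 1), (-1, 1)]
Fold 1: move[0]->D => DRULLL INVALID (collision), skipped
Fold 2: move[3]->D => RRUDLL INVALID (collision), skipped
Fold 3: move[4]->D => RRULDL INVALID (collision), skipped

Answer: XXX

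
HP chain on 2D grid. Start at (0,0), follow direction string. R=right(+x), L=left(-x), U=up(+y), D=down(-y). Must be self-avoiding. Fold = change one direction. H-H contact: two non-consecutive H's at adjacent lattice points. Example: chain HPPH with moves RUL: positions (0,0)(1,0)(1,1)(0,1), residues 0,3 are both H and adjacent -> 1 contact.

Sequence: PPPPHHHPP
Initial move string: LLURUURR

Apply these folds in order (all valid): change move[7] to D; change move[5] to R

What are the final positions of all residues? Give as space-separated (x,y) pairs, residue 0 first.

Answer: (0,0) (-1,0) (-2,0) (-2,1) (-1,1) (-1,2) (0,2) (1,2) (1,1)

Derivation:
Initial moves: LLURUURR
Fold: move[7]->D => LLURUURD (positions: [(0, 0), (-1, 0), (-2, 0), (-2, 1), (-1, 1), (-1, 2), (-1, 3), (0, 3), (0, 2)])
Fold: move[5]->R => LLURURRD (positions: [(0, 0), (-1, 0), (-2, 0), (-2, 1), (-1, 1), (-1, 2), (0, 2), (1, 2), (1, 1)])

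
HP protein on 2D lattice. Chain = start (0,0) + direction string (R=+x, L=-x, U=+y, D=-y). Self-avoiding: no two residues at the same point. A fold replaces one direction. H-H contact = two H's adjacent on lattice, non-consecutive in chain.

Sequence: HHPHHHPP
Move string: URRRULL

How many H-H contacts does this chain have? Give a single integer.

Answer: 0

Derivation:
Positions: [(0, 0), (0, 1), (1, 1), (2, 1), (3, 1), (3, 2), (2, 2), (1, 2)]
No H-H contacts found.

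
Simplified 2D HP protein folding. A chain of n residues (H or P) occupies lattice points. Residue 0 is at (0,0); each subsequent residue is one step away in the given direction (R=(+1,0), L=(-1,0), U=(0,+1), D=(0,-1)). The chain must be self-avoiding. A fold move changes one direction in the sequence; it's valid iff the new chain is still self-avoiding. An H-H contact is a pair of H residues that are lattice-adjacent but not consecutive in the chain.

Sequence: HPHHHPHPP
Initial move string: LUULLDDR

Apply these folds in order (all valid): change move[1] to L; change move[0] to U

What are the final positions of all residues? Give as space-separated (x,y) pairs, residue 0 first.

Answer: (0,0) (0,1) (-1,1) (-1,2) (-2,2) (-3,2) (-3,1) (-3,0) (-2,0)

Derivation:
Initial moves: LUULLDDR
Fold: move[1]->L => LLULLDDR (positions: [(0, 0), (-1, 0), (-2, 0), (-2, 1), (-3, 1), (-4, 1), (-4, 0), (-4, -1), (-3, -1)])
Fold: move[0]->U => ULULLDDR (positions: [(0, 0), (0, 1), (-1, 1), (-1, 2), (-2, 2), (-3, 2), (-3, 1), (-3, 0), (-2, 0)])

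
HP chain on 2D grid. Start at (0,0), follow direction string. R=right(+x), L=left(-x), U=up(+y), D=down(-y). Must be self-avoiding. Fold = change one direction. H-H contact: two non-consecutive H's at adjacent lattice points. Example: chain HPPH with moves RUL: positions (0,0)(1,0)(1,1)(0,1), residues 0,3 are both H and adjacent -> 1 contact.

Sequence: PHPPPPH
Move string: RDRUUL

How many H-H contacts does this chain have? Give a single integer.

Positions: [(0, 0), (1, 0), (1, -1), (2, -1), (2, 0), (2, 1), (1, 1)]
H-H contact: residue 1 @(1,0) - residue 6 @(1, 1)

Answer: 1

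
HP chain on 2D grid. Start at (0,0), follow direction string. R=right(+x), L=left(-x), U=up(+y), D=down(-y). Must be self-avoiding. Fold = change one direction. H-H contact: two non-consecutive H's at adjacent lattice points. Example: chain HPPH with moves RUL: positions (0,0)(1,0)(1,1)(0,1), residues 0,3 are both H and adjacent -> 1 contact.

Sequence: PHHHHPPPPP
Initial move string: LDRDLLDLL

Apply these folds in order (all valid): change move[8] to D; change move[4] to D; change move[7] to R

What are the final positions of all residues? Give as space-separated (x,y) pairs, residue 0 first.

Initial moves: LDRDLLDLL
Fold: move[8]->D => LDRDLLDLD (positions: [(0, 0), (-1, 0), (-1, -1), (0, -1), (0, -2), (-1, -2), (-2, -2), (-2, -3), (-3, -3), (-3, -4)])
Fold: move[4]->D => LDRDDLDLD (positions: [(0, 0), (-1, 0), (-1, -1), (0, -1), (0, -2), (0, -3), (-1, -3), (-1, -4), (-2, -4), (-2, -5)])
Fold: move[7]->R => LDRDDLDRD (positions: [(0, 0), (-1, 0), (-1, -1), (0, -1), (0, -2), (0, -3), (-1, -3), (-1, -4), (0, -4), (0, -5)])

Answer: (0,0) (-1,0) (-1,-1) (0,-1) (0,-2) (0,-3) (-1,-3) (-1,-4) (0,-4) (0,-5)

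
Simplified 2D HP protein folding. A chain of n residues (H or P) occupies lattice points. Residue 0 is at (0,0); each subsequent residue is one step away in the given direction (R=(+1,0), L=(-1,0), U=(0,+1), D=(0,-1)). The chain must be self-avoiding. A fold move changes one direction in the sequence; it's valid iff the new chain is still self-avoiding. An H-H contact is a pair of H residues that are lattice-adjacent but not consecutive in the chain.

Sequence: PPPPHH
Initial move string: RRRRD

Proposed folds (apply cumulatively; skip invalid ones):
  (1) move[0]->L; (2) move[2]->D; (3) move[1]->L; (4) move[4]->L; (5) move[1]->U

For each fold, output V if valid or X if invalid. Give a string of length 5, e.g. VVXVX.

Answer: XVXXX

Derivation:
Initial: RRRRD -> [(0, 0), (1, 0), (2, 0), (3, 0), (4, 0), (4, -1)]
Fold 1: move[0]->L => LRRRD INVALID (collision), skipped
Fold 2: move[2]->D => RRDRD VALID
Fold 3: move[1]->L => RLDRD INVALID (collision), skipped
Fold 4: move[4]->L => RRDRL INVALID (collision), skipped
Fold 5: move[1]->U => RUDRD INVALID (collision), skipped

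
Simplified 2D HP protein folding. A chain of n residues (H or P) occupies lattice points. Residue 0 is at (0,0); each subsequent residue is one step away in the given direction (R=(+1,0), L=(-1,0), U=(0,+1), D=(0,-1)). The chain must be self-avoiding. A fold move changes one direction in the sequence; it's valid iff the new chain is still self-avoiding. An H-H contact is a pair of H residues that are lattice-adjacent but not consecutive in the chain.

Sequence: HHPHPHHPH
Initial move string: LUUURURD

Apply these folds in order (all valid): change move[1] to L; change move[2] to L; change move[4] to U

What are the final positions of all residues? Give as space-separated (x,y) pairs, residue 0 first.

Initial moves: LUUURURD
Fold: move[1]->L => LLUURURD (positions: [(0, 0), (-1, 0), (-2, 0), (-2, 1), (-2, 2), (-1, 2), (-1, 3), (0, 3), (0, 2)])
Fold: move[2]->L => LLLURURD (positions: [(0, 0), (-1, 0), (-2, 0), (-3, 0), (-3, 1), (-2, 1), (-2, 2), (-1, 2), (-1, 1)])
Fold: move[4]->U => LLLUUURD (positions: [(0, 0), (-1, 0), (-2, 0), (-3, 0), (-3, 1), (-3, 2), (-3, 3), (-2, 3), (-2, 2)])

Answer: (0,0) (-1,0) (-2,0) (-3,0) (-3,1) (-3,2) (-3,3) (-2,3) (-2,2)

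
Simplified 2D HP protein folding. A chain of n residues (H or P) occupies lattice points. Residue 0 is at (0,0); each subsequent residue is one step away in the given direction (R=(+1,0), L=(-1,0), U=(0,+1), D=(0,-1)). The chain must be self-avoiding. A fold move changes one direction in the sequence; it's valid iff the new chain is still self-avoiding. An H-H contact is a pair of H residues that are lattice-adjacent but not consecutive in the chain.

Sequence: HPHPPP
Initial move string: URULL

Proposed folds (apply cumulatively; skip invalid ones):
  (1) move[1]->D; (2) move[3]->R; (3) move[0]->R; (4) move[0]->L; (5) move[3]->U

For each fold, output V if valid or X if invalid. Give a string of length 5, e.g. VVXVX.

Answer: XXVXV

Derivation:
Initial: URULL -> [(0, 0), (0, 1), (1, 1), (1, 2), (0, 2), (-1, 2)]
Fold 1: move[1]->D => UDULL INVALID (collision), skipped
Fold 2: move[3]->R => URURL INVALID (collision), skipped
Fold 3: move[0]->R => RRULL VALID
Fold 4: move[0]->L => LRULL INVALID (collision), skipped
Fold 5: move[3]->U => RRUUL VALID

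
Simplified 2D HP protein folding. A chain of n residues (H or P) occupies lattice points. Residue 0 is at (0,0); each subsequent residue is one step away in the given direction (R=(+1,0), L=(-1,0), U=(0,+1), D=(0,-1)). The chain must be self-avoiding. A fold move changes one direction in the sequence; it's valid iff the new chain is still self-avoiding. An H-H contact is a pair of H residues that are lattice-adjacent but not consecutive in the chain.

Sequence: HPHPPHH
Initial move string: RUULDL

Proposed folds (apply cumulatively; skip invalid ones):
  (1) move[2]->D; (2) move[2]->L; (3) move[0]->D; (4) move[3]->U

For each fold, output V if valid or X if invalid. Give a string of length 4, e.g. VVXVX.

Initial: RUULDL -> [(0, 0), (1, 0), (1, 1), (1, 2), (0, 2), (0, 1), (-1, 1)]
Fold 1: move[2]->D => RUDLDL INVALID (collision), skipped
Fold 2: move[2]->L => RULLDL VALID
Fold 3: move[0]->D => DULLDL INVALID (collision), skipped
Fold 4: move[3]->U => RULUDL INVALID (collision), skipped

Answer: XVXX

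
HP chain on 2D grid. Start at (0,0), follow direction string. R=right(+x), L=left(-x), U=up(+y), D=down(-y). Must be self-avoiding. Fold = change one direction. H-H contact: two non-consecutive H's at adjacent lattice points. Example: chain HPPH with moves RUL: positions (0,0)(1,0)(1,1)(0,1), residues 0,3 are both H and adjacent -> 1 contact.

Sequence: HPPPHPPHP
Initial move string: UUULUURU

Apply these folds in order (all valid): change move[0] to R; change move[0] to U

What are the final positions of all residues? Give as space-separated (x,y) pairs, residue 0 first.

Answer: (0,0) (0,1) (0,2) (0,3) (-1,3) (-1,4) (-1,5) (0,5) (0,6)

Derivation:
Initial moves: UUULUURU
Fold: move[0]->R => RUULUURU (positions: [(0, 0), (1, 0), (1, 1), (1, 2), (0, 2), (0, 3), (0, 4), (1, 4), (1, 5)])
Fold: move[0]->U => UUULUURU (positions: [(0, 0), (0, 1), (0, 2), (0, 3), (-1, 3), (-1, 4), (-1, 5), (0, 5), (0, 6)])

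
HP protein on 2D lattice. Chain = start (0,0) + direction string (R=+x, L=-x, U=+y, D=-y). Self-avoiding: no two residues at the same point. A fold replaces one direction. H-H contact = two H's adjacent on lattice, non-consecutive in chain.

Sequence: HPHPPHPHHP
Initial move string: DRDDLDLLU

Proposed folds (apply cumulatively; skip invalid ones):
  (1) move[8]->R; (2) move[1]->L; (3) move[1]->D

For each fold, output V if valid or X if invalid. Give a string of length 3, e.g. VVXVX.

Initial: DRDDLDLLU -> [(0, 0), (0, -1), (1, -1), (1, -2), (1, -3), (0, -3), (0, -4), (-1, -4), (-2, -4), (-2, -3)]
Fold 1: move[8]->R => DRDDLDLLR INVALID (collision), skipped
Fold 2: move[1]->L => DLDDLDLLU VALID
Fold 3: move[1]->D => DDDDLDLLU VALID

Answer: XVV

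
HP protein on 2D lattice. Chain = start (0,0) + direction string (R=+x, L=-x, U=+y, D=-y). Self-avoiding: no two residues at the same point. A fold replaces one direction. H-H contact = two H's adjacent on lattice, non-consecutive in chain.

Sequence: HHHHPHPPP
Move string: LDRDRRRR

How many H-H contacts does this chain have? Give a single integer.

Answer: 1

Derivation:
Positions: [(0, 0), (-1, 0), (-1, -1), (0, -1), (0, -2), (1, -2), (2, -2), (3, -2), (4, -2)]
H-H contact: residue 0 @(0,0) - residue 3 @(0, -1)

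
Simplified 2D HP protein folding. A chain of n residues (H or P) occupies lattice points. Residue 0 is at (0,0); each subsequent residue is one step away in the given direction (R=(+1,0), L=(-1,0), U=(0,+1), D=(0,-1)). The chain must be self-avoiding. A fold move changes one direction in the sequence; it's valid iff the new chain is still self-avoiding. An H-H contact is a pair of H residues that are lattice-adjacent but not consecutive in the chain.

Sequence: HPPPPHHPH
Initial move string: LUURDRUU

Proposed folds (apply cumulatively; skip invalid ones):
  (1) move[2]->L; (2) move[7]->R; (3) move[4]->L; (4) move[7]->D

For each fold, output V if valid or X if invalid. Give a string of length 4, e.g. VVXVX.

Answer: XVXX

Derivation:
Initial: LUURDRUU -> [(0, 0), (-1, 0), (-1, 1), (-1, 2), (0, 2), (0, 1), (1, 1), (1, 2), (1, 3)]
Fold 1: move[2]->L => LULRDRUU INVALID (collision), skipped
Fold 2: move[7]->R => LUURDRUR VALID
Fold 3: move[4]->L => LUURLRUR INVALID (collision), skipped
Fold 4: move[7]->D => LUURDRUD INVALID (collision), skipped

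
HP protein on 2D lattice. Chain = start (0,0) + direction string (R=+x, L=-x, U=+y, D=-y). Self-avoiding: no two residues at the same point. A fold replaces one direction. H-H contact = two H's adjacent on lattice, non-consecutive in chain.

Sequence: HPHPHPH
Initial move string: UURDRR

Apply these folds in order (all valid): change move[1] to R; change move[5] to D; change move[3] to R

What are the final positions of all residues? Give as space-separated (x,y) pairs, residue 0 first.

Answer: (0,0) (0,1) (1,1) (2,1) (3,1) (4,1) (4,0)

Derivation:
Initial moves: UURDRR
Fold: move[1]->R => URRDRR (positions: [(0, 0), (0, 1), (1, 1), (2, 1), (2, 0), (3, 0), (4, 0)])
Fold: move[5]->D => URRDRD (positions: [(0, 0), (0, 1), (1, 1), (2, 1), (2, 0), (3, 0), (3, -1)])
Fold: move[3]->R => URRRRD (positions: [(0, 0), (0, 1), (1, 1), (2, 1), (3, 1), (4, 1), (4, 0)])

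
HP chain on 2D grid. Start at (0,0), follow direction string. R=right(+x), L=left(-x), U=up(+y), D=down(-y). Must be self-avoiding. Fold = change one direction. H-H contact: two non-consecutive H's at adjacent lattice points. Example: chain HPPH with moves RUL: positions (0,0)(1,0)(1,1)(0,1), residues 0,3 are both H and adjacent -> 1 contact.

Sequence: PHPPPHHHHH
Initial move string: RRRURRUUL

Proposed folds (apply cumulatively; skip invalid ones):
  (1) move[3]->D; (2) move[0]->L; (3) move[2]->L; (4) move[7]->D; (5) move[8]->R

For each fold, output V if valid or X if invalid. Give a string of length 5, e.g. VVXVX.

Initial: RRRURRUUL -> [(0, 0), (1, 0), (2, 0), (3, 0), (3, 1), (4, 1), (5, 1), (5, 2), (5, 3), (4, 3)]
Fold 1: move[3]->D => RRRDRRUUL VALID
Fold 2: move[0]->L => LRRDRRUUL INVALID (collision), skipped
Fold 3: move[2]->L => RRLDRRUUL INVALID (collision), skipped
Fold 4: move[7]->D => RRRDRRUDL INVALID (collision), skipped
Fold 5: move[8]->R => RRRDRRUUR VALID

Answer: VXXXV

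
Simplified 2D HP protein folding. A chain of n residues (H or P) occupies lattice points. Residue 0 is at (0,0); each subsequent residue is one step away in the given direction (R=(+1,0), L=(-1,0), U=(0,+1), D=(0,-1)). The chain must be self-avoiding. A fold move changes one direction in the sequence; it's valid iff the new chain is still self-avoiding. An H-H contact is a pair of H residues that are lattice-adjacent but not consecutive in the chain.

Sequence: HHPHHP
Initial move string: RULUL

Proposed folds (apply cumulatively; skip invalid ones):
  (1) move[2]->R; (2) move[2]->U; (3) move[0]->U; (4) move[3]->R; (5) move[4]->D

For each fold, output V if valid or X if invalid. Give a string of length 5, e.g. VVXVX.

Initial: RULUL -> [(0, 0), (1, 0), (1, 1), (0, 1), (0, 2), (-1, 2)]
Fold 1: move[2]->R => RURUL VALID
Fold 2: move[2]->U => RUUUL VALID
Fold 3: move[0]->U => UUUUL VALID
Fold 4: move[3]->R => UUURL INVALID (collision), skipped
Fold 5: move[4]->D => UUUUD INVALID (collision), skipped

Answer: VVVXX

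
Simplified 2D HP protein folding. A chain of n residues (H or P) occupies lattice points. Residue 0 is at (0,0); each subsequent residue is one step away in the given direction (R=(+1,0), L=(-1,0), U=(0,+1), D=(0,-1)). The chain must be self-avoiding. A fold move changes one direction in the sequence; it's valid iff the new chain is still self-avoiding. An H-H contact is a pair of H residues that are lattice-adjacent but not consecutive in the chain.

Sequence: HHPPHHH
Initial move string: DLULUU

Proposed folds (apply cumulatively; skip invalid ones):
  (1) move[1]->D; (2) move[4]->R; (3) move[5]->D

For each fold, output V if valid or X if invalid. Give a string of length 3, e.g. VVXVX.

Answer: XXX

Derivation:
Initial: DLULUU -> [(0, 0), (0, -1), (-1, -1), (-1, 0), (-2, 0), (-2, 1), (-2, 2)]
Fold 1: move[1]->D => DDULUU INVALID (collision), skipped
Fold 2: move[4]->R => DLULRU INVALID (collision), skipped
Fold 3: move[5]->D => DLULUD INVALID (collision), skipped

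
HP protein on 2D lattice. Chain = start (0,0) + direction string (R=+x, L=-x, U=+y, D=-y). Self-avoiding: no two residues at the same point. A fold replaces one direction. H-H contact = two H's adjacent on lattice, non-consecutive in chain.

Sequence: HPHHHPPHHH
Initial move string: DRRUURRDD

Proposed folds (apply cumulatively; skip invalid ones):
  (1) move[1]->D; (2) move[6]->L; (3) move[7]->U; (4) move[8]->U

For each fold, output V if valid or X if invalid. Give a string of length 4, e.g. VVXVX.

Initial: DRRUURRDD -> [(0, 0), (0, -1), (1, -1), (2, -1), (2, 0), (2, 1), (3, 1), (4, 1), (4, 0), (4, -1)]
Fold 1: move[1]->D => DDRUURRDD VALID
Fold 2: move[6]->L => DDRUURLDD INVALID (collision), skipped
Fold 3: move[7]->U => DDRUURRUD INVALID (collision), skipped
Fold 4: move[8]->U => DDRUURRDU INVALID (collision), skipped

Answer: VXXX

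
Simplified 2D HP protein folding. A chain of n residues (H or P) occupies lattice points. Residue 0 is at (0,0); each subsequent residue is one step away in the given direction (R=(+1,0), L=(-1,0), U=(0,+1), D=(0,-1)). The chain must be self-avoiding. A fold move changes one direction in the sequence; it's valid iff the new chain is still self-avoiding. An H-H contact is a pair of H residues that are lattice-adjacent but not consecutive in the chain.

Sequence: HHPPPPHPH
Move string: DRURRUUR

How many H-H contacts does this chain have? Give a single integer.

Positions: [(0, 0), (0, -1), (1, -1), (1, 0), (2, 0), (3, 0), (3, 1), (3, 2), (4, 2)]
No H-H contacts found.

Answer: 0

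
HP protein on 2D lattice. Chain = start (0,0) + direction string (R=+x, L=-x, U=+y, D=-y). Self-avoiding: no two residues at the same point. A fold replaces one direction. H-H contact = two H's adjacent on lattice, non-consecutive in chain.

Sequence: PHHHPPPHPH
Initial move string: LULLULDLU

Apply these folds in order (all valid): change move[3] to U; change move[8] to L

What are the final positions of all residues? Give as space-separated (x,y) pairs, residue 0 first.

Initial moves: LULLULDLU
Fold: move[3]->U => LULUULDLU (positions: [(0, 0), (-1, 0), (-1, 1), (-2, 1), (-2, 2), (-2, 3), (-3, 3), (-3, 2), (-4, 2), (-4, 3)])
Fold: move[8]->L => LULUULDLL (positions: [(0, 0), (-1, 0), (-1, 1), (-2, 1), (-2, 2), (-2, 3), (-3, 3), (-3, 2), (-4, 2), (-5, 2)])

Answer: (0,0) (-1,0) (-1,1) (-2,1) (-2,2) (-2,3) (-3,3) (-3,2) (-4,2) (-5,2)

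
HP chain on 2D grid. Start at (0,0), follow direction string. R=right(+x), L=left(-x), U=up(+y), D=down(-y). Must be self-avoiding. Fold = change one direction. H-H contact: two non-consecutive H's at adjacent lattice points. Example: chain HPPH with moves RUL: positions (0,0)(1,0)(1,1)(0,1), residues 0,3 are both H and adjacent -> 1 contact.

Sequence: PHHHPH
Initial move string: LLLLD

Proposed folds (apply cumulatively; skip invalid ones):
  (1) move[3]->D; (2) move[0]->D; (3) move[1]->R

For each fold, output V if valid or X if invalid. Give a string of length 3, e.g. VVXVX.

Answer: VVX

Derivation:
Initial: LLLLD -> [(0, 0), (-1, 0), (-2, 0), (-3, 0), (-4, 0), (-4, -1)]
Fold 1: move[3]->D => LLLDD VALID
Fold 2: move[0]->D => DLLDD VALID
Fold 3: move[1]->R => DRLDD INVALID (collision), skipped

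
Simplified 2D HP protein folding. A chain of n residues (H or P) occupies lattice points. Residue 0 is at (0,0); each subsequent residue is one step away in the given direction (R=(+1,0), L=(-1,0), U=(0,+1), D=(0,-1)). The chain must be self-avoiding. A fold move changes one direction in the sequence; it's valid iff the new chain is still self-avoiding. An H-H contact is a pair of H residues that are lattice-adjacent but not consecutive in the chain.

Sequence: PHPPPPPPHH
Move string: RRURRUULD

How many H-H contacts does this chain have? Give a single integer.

Positions: [(0, 0), (1, 0), (2, 0), (2, 1), (3, 1), (4, 1), (4, 2), (4, 3), (3, 3), (3, 2)]
No H-H contacts found.

Answer: 0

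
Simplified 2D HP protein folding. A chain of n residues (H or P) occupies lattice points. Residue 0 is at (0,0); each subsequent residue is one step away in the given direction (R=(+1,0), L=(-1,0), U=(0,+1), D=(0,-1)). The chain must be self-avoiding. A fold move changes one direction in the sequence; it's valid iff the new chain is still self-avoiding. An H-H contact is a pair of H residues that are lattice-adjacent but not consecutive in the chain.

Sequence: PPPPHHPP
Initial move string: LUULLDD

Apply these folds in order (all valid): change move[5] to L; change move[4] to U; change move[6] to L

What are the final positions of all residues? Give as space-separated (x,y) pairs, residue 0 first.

Answer: (0,0) (-1,0) (-1,1) (-1,2) (-2,2) (-2,3) (-3,3) (-4,3)

Derivation:
Initial moves: LUULLDD
Fold: move[5]->L => LUULLLD (positions: [(0, 0), (-1, 0), (-1, 1), (-1, 2), (-2, 2), (-3, 2), (-4, 2), (-4, 1)])
Fold: move[4]->U => LUULULD (positions: [(0, 0), (-1, 0), (-1, 1), (-1, 2), (-2, 2), (-2, 3), (-3, 3), (-3, 2)])
Fold: move[6]->L => LUULULL (positions: [(0, 0), (-1, 0), (-1, 1), (-1, 2), (-2, 2), (-2, 3), (-3, 3), (-4, 3)])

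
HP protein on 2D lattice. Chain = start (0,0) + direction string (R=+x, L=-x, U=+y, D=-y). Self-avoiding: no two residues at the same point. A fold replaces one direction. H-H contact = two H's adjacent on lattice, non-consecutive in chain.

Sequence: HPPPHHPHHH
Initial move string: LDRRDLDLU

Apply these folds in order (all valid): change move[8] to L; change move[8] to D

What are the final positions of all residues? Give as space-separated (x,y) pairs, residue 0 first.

Answer: (0,0) (-1,0) (-1,-1) (0,-1) (1,-1) (1,-2) (0,-2) (0,-3) (-1,-3) (-1,-4)

Derivation:
Initial moves: LDRRDLDLU
Fold: move[8]->L => LDRRDLDLL (positions: [(0, 0), (-1, 0), (-1, -1), (0, -1), (1, -1), (1, -2), (0, -2), (0, -3), (-1, -3), (-2, -3)])
Fold: move[8]->D => LDRRDLDLD (positions: [(0, 0), (-1, 0), (-1, -1), (0, -1), (1, -1), (1, -2), (0, -2), (0, -3), (-1, -3), (-1, -4)])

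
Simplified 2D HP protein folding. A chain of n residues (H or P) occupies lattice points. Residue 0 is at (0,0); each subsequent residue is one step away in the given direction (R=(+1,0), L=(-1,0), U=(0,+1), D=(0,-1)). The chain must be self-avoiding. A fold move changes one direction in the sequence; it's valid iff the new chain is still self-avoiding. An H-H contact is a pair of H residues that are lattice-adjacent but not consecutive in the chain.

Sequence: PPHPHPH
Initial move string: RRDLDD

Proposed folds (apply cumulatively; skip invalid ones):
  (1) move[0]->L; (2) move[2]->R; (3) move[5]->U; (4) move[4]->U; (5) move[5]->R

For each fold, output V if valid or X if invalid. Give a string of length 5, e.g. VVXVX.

Answer: XXXXV

Derivation:
Initial: RRDLDD -> [(0, 0), (1, 0), (2, 0), (2, -1), (1, -1), (1, -2), (1, -3)]
Fold 1: move[0]->L => LRDLDD INVALID (collision), skipped
Fold 2: move[2]->R => RRRLDD INVALID (collision), skipped
Fold 3: move[5]->U => RRDLDU INVALID (collision), skipped
Fold 4: move[4]->U => RRDLUD INVALID (collision), skipped
Fold 5: move[5]->R => RRDLDR VALID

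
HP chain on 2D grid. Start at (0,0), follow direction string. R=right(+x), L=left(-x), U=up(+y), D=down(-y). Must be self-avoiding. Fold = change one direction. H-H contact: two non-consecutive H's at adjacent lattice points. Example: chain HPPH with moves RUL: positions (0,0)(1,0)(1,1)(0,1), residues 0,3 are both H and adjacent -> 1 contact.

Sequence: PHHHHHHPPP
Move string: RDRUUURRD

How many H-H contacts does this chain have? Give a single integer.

Answer: 1

Derivation:
Positions: [(0, 0), (1, 0), (1, -1), (2, -1), (2, 0), (2, 1), (2, 2), (3, 2), (4, 2), (4, 1)]
H-H contact: residue 1 @(1,0) - residue 4 @(2, 0)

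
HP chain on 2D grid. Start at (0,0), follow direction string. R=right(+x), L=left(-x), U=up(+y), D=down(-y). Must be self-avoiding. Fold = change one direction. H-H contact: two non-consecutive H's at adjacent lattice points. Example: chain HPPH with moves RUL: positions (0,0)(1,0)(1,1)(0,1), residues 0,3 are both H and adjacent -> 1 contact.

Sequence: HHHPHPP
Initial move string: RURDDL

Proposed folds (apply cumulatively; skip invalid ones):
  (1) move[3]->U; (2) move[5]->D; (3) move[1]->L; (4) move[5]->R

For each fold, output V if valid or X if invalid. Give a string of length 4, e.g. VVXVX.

Answer: XVXV

Derivation:
Initial: RURDDL -> [(0, 0), (1, 0), (1, 1), (2, 1), (2, 0), (2, -1), (1, -1)]
Fold 1: move[3]->U => RURUDL INVALID (collision), skipped
Fold 2: move[5]->D => RURDDD VALID
Fold 3: move[1]->L => RLRDDD INVALID (collision), skipped
Fold 4: move[5]->R => RURDDR VALID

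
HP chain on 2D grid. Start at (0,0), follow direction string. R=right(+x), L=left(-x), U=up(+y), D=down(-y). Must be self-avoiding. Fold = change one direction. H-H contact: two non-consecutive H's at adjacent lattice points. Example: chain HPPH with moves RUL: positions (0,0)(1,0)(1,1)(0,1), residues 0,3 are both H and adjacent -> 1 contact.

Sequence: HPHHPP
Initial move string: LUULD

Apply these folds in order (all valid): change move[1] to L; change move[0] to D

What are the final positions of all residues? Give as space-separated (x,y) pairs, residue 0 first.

Initial moves: LUULD
Fold: move[1]->L => LLULD (positions: [(0, 0), (-1, 0), (-2, 0), (-2, 1), (-3, 1), (-3, 0)])
Fold: move[0]->D => DLULD (positions: [(0, 0), (0, -1), (-1, -1), (-1, 0), (-2, 0), (-2, -1)])

Answer: (0,0) (0,-1) (-1,-1) (-1,0) (-2,0) (-2,-1)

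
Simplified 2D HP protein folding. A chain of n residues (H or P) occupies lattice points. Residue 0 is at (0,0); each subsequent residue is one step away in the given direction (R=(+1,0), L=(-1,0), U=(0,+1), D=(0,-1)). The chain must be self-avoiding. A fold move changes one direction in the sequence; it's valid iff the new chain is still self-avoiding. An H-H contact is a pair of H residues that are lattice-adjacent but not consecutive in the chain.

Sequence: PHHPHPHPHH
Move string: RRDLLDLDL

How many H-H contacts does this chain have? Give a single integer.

Positions: [(0, 0), (1, 0), (2, 0), (2, -1), (1, -1), (0, -1), (0, -2), (-1, -2), (-1, -3), (-2, -3)]
H-H contact: residue 1 @(1,0) - residue 4 @(1, -1)

Answer: 1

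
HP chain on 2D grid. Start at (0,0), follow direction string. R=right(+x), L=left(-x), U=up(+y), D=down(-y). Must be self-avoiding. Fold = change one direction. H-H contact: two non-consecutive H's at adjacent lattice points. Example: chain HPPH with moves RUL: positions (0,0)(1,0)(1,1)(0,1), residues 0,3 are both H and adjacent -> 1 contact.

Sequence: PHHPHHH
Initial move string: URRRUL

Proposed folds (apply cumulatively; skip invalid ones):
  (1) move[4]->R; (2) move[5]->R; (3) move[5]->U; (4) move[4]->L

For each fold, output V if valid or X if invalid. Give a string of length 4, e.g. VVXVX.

Answer: XVVX

Derivation:
Initial: URRRUL -> [(0, 0), (0, 1), (1, 1), (2, 1), (3, 1), (3, 2), (2, 2)]
Fold 1: move[4]->R => URRRRL INVALID (collision), skipped
Fold 2: move[5]->R => URRRUR VALID
Fold 3: move[5]->U => URRRUU VALID
Fold 4: move[4]->L => URRRLU INVALID (collision), skipped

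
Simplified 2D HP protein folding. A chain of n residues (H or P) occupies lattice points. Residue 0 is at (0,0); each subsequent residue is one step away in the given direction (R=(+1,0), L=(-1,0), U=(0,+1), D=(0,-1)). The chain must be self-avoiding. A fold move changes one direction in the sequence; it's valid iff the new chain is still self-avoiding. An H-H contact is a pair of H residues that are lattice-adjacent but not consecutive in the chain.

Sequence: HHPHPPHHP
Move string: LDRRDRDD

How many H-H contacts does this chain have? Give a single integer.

Positions: [(0, 0), (-1, 0), (-1, -1), (0, -1), (1, -1), (1, -2), (2, -2), (2, -3), (2, -4)]
H-H contact: residue 0 @(0,0) - residue 3 @(0, -1)

Answer: 1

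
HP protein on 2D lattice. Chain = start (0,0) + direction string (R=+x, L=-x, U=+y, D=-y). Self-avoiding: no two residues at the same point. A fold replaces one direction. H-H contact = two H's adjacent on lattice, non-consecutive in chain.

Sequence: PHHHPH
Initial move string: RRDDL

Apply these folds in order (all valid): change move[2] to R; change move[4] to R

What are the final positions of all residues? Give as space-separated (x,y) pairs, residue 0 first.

Answer: (0,0) (1,0) (2,0) (3,0) (3,-1) (4,-1)

Derivation:
Initial moves: RRDDL
Fold: move[2]->R => RRRDL (positions: [(0, 0), (1, 0), (2, 0), (3, 0), (3, -1), (2, -1)])
Fold: move[4]->R => RRRDR (positions: [(0, 0), (1, 0), (2, 0), (3, 0), (3, -1), (4, -1)])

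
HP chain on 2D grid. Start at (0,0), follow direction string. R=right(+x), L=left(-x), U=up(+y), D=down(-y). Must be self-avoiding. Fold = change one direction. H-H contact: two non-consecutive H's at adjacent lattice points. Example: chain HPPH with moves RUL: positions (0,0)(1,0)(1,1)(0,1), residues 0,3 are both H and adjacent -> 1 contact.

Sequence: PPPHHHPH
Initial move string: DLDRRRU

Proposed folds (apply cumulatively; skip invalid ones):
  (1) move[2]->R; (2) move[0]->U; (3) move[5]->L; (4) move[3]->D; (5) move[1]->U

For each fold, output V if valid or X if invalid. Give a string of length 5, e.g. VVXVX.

Initial: DLDRRRU -> [(0, 0), (0, -1), (-1, -1), (-1, -2), (0, -2), (1, -2), (2, -2), (2, -1)]
Fold 1: move[2]->R => DLRRRRU INVALID (collision), skipped
Fold 2: move[0]->U => ULDRRRU INVALID (collision), skipped
Fold 3: move[5]->L => DLDRRLU INVALID (collision), skipped
Fold 4: move[3]->D => DLDDRRU VALID
Fold 5: move[1]->U => DUDDRRU INVALID (collision), skipped

Answer: XXXVX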